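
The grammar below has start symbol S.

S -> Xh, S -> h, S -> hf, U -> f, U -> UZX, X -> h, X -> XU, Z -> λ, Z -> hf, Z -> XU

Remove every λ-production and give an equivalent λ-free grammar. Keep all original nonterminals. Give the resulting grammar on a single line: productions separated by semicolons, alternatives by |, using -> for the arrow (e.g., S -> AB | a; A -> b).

S -> h | Xh | hf; U -> f | UX | UZX; X -> h | XU; Z -> XU | hf

Nullable set: {Z}.
U -> UZX: Z nullable, giving UX | UZX.
Drop Z -> λ.
Unchanged (no nullable symbols): S -> Xh; S -> h; S -> hf; U -> f; X -> XU; X -> h; Z -> XU; Z -> hf.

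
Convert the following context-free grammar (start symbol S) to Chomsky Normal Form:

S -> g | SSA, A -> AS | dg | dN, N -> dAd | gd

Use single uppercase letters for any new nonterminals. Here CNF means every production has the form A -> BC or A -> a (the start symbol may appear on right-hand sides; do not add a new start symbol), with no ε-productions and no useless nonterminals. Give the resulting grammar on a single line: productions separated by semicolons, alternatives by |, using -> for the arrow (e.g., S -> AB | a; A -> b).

S -> g | SE; A -> AS | BC | BN; B -> d; C -> g; D -> AB; E -> SA; N -> BD | CB

No ε-productions.
No unit productions to eliminate.
TERM: introduce B -> d, C -> g and substitute in every rule of length ≥2.
BIN: N -> BAB becomes N -> BD, D -> AB; S -> SSA becomes S -> SE, E -> SA.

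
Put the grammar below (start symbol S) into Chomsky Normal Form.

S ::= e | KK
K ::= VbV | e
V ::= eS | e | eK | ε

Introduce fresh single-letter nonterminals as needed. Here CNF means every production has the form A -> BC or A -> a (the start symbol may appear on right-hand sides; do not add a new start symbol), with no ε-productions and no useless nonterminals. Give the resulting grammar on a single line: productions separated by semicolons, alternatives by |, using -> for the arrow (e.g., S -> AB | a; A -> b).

Nullable: {V}; after ε-elimination: S -> e | KK; K -> b | e | Vb | bV | VbV; V -> e | eK | eS.
No unit productions to eliminate.
TERM: introduce A -> b, B -> e and substitute in every rule of length ≥2.
BIN: K -> VAV becomes K -> VC, C -> AV.

S -> e | KK; A -> b; B -> e; C -> AV; K -> b | e | AV | VA | VC; V -> e | BK | BS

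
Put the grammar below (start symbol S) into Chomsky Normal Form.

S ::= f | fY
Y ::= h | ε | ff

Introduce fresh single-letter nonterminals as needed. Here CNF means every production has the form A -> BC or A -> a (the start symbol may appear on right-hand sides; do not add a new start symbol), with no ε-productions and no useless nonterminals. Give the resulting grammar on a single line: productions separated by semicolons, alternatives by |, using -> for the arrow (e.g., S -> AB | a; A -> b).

S -> f | AY; A -> f; Y -> h | AA

Nullable: {Y}; after ε-elimination: S -> f | fY; Y -> h | ff.
No unit productions to eliminate.
TERM: introduce A -> f and substitute in every rule of length ≥2.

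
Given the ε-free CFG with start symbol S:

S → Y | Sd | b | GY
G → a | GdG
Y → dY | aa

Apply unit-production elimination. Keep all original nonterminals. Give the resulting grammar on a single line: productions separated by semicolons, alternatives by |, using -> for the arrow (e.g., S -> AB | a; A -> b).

S -> b | GY | Sd | aa | dY; G -> a | GdG; Y -> aa | dY

Unit productions: S->Y.
Unit pairs (A ⇒* B via units): (S,Y).
S: inherits non-unit rules of {S, Y} → GY | Sd | aa | b | dY.
G: inherits non-unit rules of {G} → GdG | a.
Y: inherits non-unit rules of {Y} → aa | dY.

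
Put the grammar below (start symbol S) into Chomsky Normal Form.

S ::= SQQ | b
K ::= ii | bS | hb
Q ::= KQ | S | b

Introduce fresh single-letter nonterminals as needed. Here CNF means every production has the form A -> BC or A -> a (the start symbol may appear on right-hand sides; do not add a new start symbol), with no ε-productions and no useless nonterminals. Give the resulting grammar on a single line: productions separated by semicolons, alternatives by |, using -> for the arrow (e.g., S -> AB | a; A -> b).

No ε-productions.
After unit-elimination: S -> b | SQQ; K -> bS | hb | ii; Q -> b | KQ | SQQ.
TERM: introduce A -> b, B -> h, C -> i and substitute in every rule of length ≥2.
BIN: Q -> SQQ becomes Q -> SD, D -> QQ; S -> SQQ becomes S -> SE, E -> QQ.

S -> b | SE; A -> b; B -> h; C -> i; D -> QQ; E -> QQ; K -> AS | BA | CC; Q -> b | KQ | SD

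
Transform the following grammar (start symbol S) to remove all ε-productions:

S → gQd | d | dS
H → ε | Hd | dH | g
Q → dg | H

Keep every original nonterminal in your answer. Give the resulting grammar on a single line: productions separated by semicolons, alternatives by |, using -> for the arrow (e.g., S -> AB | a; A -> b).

S -> d | dS | gd | gQd; H -> d | g | Hd | dH; Q -> H | dg

Nullable set: {H, Q}.
S -> gQd: Q nullable, giving gQd | gd.
Drop H -> ε.
H -> Hd: H nullable, giving Hd | d.
H -> dH: H nullable, giving d | dH.
Q -> H: H nullable, giving H.
Unchanged (no nullable symbols): S -> d; S -> dS; H -> g; Q -> dg.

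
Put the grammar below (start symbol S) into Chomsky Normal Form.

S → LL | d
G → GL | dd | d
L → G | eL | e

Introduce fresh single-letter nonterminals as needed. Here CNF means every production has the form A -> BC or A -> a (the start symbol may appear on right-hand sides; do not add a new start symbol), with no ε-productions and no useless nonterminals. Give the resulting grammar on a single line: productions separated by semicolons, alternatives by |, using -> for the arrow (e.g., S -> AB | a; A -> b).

S -> d | LL; A -> d; B -> e; G -> d | AA | GL; L -> d | e | AA | BL | GL

No ε-productions.
After unit-elimination: S -> d | LL; G -> d | GL | dd; L -> d | e | GL | dd | eL.
TERM: introduce A -> d, B -> e and substitute in every rule of length ≥2.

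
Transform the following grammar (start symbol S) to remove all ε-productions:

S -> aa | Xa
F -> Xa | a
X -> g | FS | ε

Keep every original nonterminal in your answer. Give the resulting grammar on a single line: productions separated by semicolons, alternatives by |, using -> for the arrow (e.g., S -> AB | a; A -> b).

S -> a | Xa | aa; F -> a | Xa; X -> g | FS

Nullable set: {X}.
S -> Xa: X nullable, giving Xa | a.
F -> Xa: X nullable, giving Xa | a.
Drop X -> ε.
Unchanged (no nullable symbols): S -> aa; F -> a; X -> FS; X -> g.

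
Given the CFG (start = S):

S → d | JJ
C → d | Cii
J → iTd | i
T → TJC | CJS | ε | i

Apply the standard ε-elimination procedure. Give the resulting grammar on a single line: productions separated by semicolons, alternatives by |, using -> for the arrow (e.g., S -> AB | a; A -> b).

S -> d | JJ; C -> d | Cii; J -> i | id | iTd; T -> i | JC | CJS | TJC

Nullable set: {T}.
J -> iTd: T nullable, giving iTd | id.
Drop T -> ε.
T -> TJC: T nullable, giving JC | TJC.
Unchanged (no nullable symbols): S -> JJ; S -> d; C -> Cii; C -> d; J -> i; T -> CJS; T -> i.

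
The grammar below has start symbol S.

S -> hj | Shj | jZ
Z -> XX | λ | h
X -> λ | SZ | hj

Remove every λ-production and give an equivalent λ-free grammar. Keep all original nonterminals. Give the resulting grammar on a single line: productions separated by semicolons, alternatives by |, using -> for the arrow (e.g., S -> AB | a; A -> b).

S -> j | hj | jZ | Shj; X -> S | SZ | hj; Z -> X | h | XX

Nullable set: {X, Z}.
S -> jZ: Z nullable, giving j | jZ.
Drop X -> λ.
X -> SZ: Z nullable, giving S | SZ.
Drop Z -> λ.
Z -> XX: X, X nullable, giving X | XX.
Unchanged (no nullable symbols): S -> Shj; S -> hj; X -> hj; Z -> h.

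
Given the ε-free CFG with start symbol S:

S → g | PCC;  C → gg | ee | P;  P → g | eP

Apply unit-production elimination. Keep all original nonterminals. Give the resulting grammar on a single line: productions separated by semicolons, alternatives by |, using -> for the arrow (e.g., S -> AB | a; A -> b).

Unit productions: C->P.
Unit pairs (A ⇒* B via units): (C,P).
S: inherits non-unit rules of {S} → PCC | g.
C: inherits non-unit rules of {C, P} → eP | ee | g | gg.
P: inherits non-unit rules of {P} → eP | g.

S -> g | PCC; C -> g | eP | ee | gg; P -> g | eP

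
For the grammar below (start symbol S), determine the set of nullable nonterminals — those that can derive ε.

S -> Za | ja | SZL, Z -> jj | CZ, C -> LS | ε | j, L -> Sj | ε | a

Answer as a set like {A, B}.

Directly nullable (have an ε-rule): {C, L}.
Not nullable: S, Z — each has a terminal in every rule's right-hand side or depends on a non-nullable symbol.

{C, L}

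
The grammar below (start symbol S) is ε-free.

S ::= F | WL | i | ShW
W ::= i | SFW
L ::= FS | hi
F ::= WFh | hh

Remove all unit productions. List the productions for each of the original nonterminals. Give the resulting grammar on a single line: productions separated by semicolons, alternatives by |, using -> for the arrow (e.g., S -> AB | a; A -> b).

S -> i | WL | hh | ShW | WFh; F -> hh | WFh; L -> FS | hi; W -> i | SFW

Unit productions: S->F.
Unit pairs (A ⇒* B via units): (S,F).
S: inherits non-unit rules of {F, S} → ShW | WFh | WL | hh | i.
F: inherits non-unit rules of {F} → WFh | hh.
L: inherits non-unit rules of {L} → FS | hi.
W: inherits non-unit rules of {W} → SFW | i.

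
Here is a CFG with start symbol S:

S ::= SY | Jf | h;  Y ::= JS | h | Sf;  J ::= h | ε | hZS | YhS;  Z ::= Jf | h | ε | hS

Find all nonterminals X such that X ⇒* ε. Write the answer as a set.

Directly nullable (have an ε-rule): {J, Z}.
Not nullable: S, Y — each has a terminal in every rule's right-hand side or depends on a non-nullable symbol.

{J, Z}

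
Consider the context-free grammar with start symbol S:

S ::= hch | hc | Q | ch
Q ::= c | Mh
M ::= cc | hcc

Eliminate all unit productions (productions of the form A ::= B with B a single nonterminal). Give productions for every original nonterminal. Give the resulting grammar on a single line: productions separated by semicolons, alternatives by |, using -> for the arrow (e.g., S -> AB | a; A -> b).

Unit productions: S->Q.
Unit pairs (A ⇒* B via units): (S,Q).
S: inherits non-unit rules of {Q, S} → Mh | c | ch | hc | hch.
M: inherits non-unit rules of {M} → cc | hcc.
Q: inherits non-unit rules of {Q} → Mh | c.

S -> c | Mh | ch | hc | hch; M -> cc | hcc; Q -> c | Mh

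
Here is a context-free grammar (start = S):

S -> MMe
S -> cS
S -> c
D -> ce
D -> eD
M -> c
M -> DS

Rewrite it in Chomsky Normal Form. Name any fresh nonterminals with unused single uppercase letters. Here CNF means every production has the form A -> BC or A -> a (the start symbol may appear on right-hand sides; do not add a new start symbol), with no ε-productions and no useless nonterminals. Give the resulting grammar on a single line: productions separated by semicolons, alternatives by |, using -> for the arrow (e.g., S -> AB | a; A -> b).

S -> c | AS | MC; A -> c; B -> e; C -> MB; D -> AB | BD; M -> c | DS

No ε-productions.
No unit productions to eliminate.
TERM: introduce A -> c, B -> e and substitute in every rule of length ≥2.
BIN: S -> MMB becomes S -> MC, C -> MB.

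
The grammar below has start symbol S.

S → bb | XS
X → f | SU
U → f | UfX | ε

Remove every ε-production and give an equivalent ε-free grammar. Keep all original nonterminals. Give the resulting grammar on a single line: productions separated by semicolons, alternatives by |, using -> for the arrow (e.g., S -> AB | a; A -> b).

S -> XS | bb; U -> f | fX | UfX; X -> S | f | SU

Nullable set: {U}.
Drop U -> ε.
U -> UfX: U nullable, giving UfX | fX.
X -> SU: U nullable, giving S | SU.
Unchanged (no nullable symbols): S -> XS; S -> bb; U -> f; X -> f.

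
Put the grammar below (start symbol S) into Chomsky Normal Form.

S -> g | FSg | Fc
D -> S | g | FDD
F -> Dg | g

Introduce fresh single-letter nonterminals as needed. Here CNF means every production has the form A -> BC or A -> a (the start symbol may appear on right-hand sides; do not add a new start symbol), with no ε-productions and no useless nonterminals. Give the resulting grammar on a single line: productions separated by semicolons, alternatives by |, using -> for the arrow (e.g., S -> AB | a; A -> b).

No ε-productions.
After unit-elimination: S -> g | Fc | FSg; D -> g | Fc | FDD | FSg; F -> g | Dg.
TERM: introduce B -> c, A -> g and substitute in every rule of length ≥2.
BIN: D -> FDD becomes D -> FC, C -> DD; D -> FSA becomes D -> FE, E -> SA; S -> FSA becomes S -> FG, G -> SA.

S -> g | FB | FG; A -> g; B -> c; C -> DD; D -> g | FB | FC | FE; E -> SA; F -> g | DA; G -> SA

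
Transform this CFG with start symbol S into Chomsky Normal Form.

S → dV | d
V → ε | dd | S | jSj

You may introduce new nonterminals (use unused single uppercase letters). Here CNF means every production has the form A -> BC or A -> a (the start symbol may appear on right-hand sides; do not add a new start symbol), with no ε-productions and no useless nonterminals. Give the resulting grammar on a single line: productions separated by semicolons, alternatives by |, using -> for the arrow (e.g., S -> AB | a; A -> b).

Nullable: {V}; after ε-elimination: S -> d | dV; V -> S | dd | jSj.
After unit-elimination: S -> d | dV; V -> d | dV | dd | jSj.
TERM: introduce A -> d, B -> j and substitute in every rule of length ≥2.
BIN: V -> BSB becomes V -> BC, C -> SB.

S -> d | AV; A -> d; B -> j; C -> SB; V -> d | AA | AV | BC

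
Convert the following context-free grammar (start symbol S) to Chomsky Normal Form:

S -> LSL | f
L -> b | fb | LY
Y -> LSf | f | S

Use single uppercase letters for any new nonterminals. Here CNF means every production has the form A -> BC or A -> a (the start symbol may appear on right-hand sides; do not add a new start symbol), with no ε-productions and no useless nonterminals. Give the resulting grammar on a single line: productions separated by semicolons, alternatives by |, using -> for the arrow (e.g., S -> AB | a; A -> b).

No ε-productions.
After unit-elimination: S -> f | LSL; L -> b | LY | fb; Y -> f | LSL | LSf.
TERM: introduce B -> b, A -> f and substitute in every rule of length ≥2.
BIN: S -> LSL becomes S -> LC, C -> SL; Y -> LSA becomes Y -> LD, D -> SA; Y -> LSL becomes Y -> LE, E -> SL.

S -> f | LC; A -> f; B -> b; C -> SL; D -> SA; E -> SL; L -> b | AB | LY; Y -> f | LD | LE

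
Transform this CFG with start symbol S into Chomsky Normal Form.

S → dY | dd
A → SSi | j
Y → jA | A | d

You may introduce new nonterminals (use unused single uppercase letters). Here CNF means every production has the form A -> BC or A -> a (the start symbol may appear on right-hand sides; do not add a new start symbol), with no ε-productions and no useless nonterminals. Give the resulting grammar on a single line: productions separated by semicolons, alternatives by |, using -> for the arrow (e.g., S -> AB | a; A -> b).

No ε-productions.
After unit-elimination: S -> dY | dd; A -> j | SSi; Y -> d | j | jA | SSi.
TERM: introduce C -> d, B -> i, D -> j and substitute in every rule of length ≥2.
BIN: A -> SSB becomes A -> SE, E -> SB; Y -> SSB becomes Y -> SF, F -> SB.

S -> CC | CY; A -> j | SE; B -> i; C -> d; D -> j; E -> SB; F -> SB; Y -> d | j | DA | SF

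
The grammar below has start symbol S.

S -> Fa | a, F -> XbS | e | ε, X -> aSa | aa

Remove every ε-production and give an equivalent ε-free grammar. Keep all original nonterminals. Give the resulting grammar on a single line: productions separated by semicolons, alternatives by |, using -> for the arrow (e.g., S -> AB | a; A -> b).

Nullable set: {F}.
S -> Fa: F nullable, giving Fa | a.
Drop F -> ε.
Unchanged (no nullable symbols): S -> a; F -> XbS; F -> e; X -> aSa; X -> aa.

S -> a | Fa; F -> e | XbS; X -> aa | aSa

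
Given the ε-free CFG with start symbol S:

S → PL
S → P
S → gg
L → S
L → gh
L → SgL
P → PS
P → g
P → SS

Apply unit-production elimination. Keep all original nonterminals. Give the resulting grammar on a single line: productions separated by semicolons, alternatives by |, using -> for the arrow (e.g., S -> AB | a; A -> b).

S -> g | PL | PS | SS | gg; L -> g | PL | PS | SS | gg | gh | SgL; P -> g | PS | SS

Unit productions: L->S, S->P.
Unit pairs (A ⇒* B via units): (L,P), (L,S), (S,P).
S: inherits non-unit rules of {P, S} → PL | PS | SS | g | gg.
L: inherits non-unit rules of {L, P, S} → PL | PS | SS | SgL | g | gg | gh.
P: inherits non-unit rules of {P} → PS | SS | g.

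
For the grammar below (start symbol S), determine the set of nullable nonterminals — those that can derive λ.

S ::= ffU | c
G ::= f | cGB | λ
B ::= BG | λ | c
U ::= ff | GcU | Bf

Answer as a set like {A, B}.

{B, G}

Directly nullable (have an ε-rule): {B, G}.
Not nullable: S, U — each has a terminal in every rule's right-hand side or depends on a non-nullable symbol.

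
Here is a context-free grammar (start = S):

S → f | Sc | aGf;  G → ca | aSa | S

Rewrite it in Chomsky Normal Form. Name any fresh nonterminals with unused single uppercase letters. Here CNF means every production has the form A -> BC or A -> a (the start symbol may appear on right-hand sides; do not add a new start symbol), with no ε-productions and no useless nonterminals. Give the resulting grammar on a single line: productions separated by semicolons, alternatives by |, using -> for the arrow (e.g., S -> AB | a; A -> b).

No ε-productions.
After unit-elimination: S -> f | Sc | aGf; G -> f | Sc | ca | aGf | aSa.
TERM: introduce B -> a, A -> c, C -> f and substitute in every rule of length ≥2.
BIN: G -> BGC becomes G -> BD, D -> GC; G -> BSB becomes G -> BE, E -> SB; S -> BGC becomes S -> BF, F -> GC.

S -> f | BF | SA; A -> c; B -> a; C -> f; D -> GC; E -> SB; F -> GC; G -> f | AB | BD | BE | SA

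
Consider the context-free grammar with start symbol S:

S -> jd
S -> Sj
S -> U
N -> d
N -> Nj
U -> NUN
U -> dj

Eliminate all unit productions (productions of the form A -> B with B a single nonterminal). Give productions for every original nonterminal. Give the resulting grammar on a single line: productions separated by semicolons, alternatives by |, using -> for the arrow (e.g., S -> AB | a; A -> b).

Unit productions: S->U.
Unit pairs (A ⇒* B via units): (S,U).
S: inherits non-unit rules of {S, U} → NUN | Sj | dj | jd.
N: inherits non-unit rules of {N} → Nj | d.
U: inherits non-unit rules of {U} → NUN | dj.

S -> Sj | dj | jd | NUN; N -> d | Nj; U -> dj | NUN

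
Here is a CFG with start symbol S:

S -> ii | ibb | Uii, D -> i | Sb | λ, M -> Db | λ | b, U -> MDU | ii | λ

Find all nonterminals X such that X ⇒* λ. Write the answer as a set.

Directly nullable (have an ε-rule): {D, M, U}.
Not nullable: S — each has a terminal in every rule's right-hand side or depends on a non-nullable symbol.

{D, M, U}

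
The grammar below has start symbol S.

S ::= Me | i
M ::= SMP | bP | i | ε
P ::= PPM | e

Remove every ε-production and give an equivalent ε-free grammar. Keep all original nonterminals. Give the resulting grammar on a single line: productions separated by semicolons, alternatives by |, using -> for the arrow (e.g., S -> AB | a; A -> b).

S -> e | i | Me; M -> i | SP | bP | SMP; P -> e | PP | PPM

Nullable set: {M}.
S -> Me: M nullable, giving Me | e.
Drop M -> ε.
M -> SMP: M nullable, giving SMP | SP.
P -> PPM: M nullable, giving PP | PPM.
Unchanged (no nullable symbols): S -> i; M -> bP; M -> i; P -> e.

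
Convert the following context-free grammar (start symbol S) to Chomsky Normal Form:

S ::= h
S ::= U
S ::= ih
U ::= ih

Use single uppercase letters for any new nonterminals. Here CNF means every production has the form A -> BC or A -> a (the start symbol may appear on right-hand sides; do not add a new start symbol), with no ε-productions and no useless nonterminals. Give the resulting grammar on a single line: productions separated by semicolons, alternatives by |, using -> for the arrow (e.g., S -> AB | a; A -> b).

No ε-productions.
After unit-elimination: S -> h | ih; U -> ih.
TERM: introduce B -> h, A -> i and substitute in every rule of length ≥2.
Drop unreachable/unproductive: U.

S -> h | AB; A -> i; B -> h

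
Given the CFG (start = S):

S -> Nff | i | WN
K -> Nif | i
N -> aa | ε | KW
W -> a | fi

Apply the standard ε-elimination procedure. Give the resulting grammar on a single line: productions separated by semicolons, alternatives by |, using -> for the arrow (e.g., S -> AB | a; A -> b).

Nullable set: {N}.
S -> Nff: N nullable, giving Nff | ff.
S -> WN: N nullable, giving W | WN.
K -> Nif: N nullable, giving Nif | if.
Drop N -> ε.
Unchanged (no nullable symbols): S -> i; K -> i; N -> KW; N -> aa; W -> a; W -> fi.

S -> W | i | WN | ff | Nff; K -> i | if | Nif; N -> KW | aa; W -> a | fi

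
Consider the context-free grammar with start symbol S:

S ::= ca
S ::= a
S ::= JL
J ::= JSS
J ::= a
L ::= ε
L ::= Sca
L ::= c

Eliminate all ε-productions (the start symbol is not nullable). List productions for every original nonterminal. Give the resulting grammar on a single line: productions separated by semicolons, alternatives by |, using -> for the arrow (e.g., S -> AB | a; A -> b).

Nullable set: {L}.
S -> JL: L nullable, giving J | JL.
Drop L -> ε.
Unchanged (no nullable symbols): S -> a; S -> ca; J -> JSS; J -> a; L -> Sca; L -> c.

S -> J | a | JL | ca; J -> a | JSS; L -> c | Sca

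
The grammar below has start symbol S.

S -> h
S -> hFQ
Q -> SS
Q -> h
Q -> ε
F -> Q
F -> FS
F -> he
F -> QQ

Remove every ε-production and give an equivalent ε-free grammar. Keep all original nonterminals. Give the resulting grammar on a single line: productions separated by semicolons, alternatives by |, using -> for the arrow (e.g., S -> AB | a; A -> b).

S -> h | hF | hQ | hFQ; F -> Q | S | FS | QQ | he; Q -> h | SS

Nullable set: {F, Q}.
S -> hFQ: F, Q nullable, giving h | hF | hFQ | hQ.
F -> FS: F nullable, giving FS | S.
F -> Q: Q nullable, giving Q.
F -> QQ: Q, Q nullable, giving Q | QQ.
Drop Q -> ε.
Unchanged (no nullable symbols): S -> h; F -> he; Q -> SS; Q -> h.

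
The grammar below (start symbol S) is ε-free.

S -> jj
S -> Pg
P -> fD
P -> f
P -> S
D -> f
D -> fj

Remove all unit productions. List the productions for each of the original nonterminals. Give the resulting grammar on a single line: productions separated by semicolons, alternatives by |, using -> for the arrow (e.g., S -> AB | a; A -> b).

Unit productions: P->S.
Unit pairs (A ⇒* B via units): (P,S).
S: inherits non-unit rules of {S} → Pg | jj.
D: inherits non-unit rules of {D} → f | fj.
P: inherits non-unit rules of {P, S} → Pg | f | fD | jj.

S -> Pg | jj; D -> f | fj; P -> f | Pg | fD | jj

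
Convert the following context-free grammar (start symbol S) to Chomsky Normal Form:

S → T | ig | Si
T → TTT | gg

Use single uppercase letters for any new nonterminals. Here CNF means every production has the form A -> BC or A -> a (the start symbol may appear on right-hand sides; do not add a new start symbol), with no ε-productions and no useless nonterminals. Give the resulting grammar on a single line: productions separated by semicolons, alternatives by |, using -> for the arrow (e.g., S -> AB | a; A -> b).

S -> AB | BB | SA | TC; A -> i; B -> g; C -> TT; D -> TT; T -> BB | TD

No ε-productions.
After unit-elimination: S -> Si | gg | ig | TTT; T -> gg | TTT.
TERM: introduce B -> g, A -> i and substitute in every rule of length ≥2.
BIN: S -> TTT becomes S -> TC, C -> TT; T -> TTT becomes T -> TD, D -> TT.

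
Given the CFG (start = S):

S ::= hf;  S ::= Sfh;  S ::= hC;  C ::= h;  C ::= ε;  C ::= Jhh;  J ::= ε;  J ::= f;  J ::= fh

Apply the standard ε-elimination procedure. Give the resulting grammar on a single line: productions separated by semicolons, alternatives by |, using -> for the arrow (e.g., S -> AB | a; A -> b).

Nullable set: {C, J}.
S -> hC: C nullable, giving h | hC.
Drop C -> ε.
C -> Jhh: J nullable, giving Jhh | hh.
Drop J -> ε.
Unchanged (no nullable symbols): S -> Sfh; S -> hf; C -> h; J -> f; J -> fh.

S -> h | hC | hf | Sfh; C -> h | hh | Jhh; J -> f | fh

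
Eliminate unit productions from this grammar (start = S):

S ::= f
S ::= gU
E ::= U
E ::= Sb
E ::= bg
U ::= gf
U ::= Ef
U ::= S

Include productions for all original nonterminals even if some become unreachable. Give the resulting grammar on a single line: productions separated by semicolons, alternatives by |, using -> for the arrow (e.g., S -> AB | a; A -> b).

Unit productions: E->U, U->S.
Unit pairs (A ⇒* B via units): (E,S), (E,U), (U,S).
S: inherits non-unit rules of {S} → f | gU.
E: inherits non-unit rules of {E, S, U} → Ef | Sb | bg | f | gU | gf.
U: inherits non-unit rules of {S, U} → Ef | f | gU | gf.

S -> f | gU; E -> f | Ef | Sb | bg | gU | gf; U -> f | Ef | gU | gf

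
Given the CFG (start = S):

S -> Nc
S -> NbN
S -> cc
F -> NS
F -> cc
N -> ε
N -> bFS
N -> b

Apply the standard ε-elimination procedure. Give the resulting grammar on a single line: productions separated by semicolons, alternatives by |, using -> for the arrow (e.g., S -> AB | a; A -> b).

Nullable set: {N}.
S -> NbN: N, N nullable, giving Nb | NbN | b | bN.
S -> Nc: N nullable, giving Nc | c.
F -> NS: N nullable, giving NS | S.
Drop N -> ε.
Unchanged (no nullable symbols): S -> cc; F -> cc; N -> b; N -> bFS.

S -> b | c | Nb | Nc | bN | cc | NbN; F -> S | NS | cc; N -> b | bFS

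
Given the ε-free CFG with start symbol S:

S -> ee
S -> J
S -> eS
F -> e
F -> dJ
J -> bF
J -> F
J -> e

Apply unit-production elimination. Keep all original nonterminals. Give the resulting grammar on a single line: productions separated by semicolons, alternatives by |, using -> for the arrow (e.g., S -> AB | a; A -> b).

S -> e | bF | dJ | eS | ee; F -> e | dJ; J -> e | bF | dJ

Unit productions: J->F, S->J.
Unit pairs (A ⇒* B via units): (J,F), (S,F), (S,J).
S: inherits non-unit rules of {F, J, S} → bF | dJ | e | eS | ee.
F: inherits non-unit rules of {F} → dJ | e.
J: inherits non-unit rules of {F, J} → bF | dJ | e.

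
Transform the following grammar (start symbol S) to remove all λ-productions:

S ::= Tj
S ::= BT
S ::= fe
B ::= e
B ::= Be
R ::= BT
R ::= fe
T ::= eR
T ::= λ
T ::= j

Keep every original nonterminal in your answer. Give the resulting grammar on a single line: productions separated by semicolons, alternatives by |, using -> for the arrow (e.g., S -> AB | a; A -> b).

S -> B | j | BT | Tj | fe; B -> e | Be; R -> B | BT | fe; T -> j | eR

Nullable set: {T}.
S -> BT: T nullable, giving B | BT.
S -> Tj: T nullable, giving Tj | j.
R -> BT: T nullable, giving B | BT.
Drop T -> λ.
Unchanged (no nullable symbols): S -> fe; B -> Be; B -> e; R -> fe; T -> eR; T -> j.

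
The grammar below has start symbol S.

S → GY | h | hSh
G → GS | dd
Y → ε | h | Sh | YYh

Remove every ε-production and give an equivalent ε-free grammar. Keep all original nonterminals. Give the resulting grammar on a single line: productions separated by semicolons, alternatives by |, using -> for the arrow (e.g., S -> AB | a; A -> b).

Nullable set: {Y}.
S -> GY: Y nullable, giving G | GY.
Drop Y -> ε.
Y -> YYh: Y, Y nullable, giving YYh | Yh | h.
Unchanged (no nullable symbols): S -> h; S -> hSh; G -> GS; G -> dd; Y -> Sh; Y -> h.

S -> G | h | GY | hSh; G -> GS | dd; Y -> h | Sh | Yh | YYh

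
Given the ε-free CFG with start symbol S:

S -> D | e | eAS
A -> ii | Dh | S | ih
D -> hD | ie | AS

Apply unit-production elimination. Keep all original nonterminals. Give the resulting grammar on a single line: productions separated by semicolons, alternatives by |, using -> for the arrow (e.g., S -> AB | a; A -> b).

Unit productions: A->S, S->D.
Unit pairs (A ⇒* B via units): (A,D), (A,S), (S,D).
S: inherits non-unit rules of {D, S} → AS | e | eAS | hD | ie.
A: inherits non-unit rules of {A, D, S} → AS | Dh | e | eAS | hD | ie | ih | ii.
D: inherits non-unit rules of {D} → AS | hD | ie.

S -> e | AS | hD | ie | eAS; A -> e | AS | Dh | hD | ie | ih | ii | eAS; D -> AS | hD | ie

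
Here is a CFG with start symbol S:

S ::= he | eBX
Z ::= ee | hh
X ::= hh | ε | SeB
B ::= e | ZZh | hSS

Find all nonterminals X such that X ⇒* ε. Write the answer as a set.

Directly nullable (have an ε-rule): {X}.
Not nullable: B, S, Z — each has a terminal in every rule's right-hand side or depends on a non-nullable symbol.

{X}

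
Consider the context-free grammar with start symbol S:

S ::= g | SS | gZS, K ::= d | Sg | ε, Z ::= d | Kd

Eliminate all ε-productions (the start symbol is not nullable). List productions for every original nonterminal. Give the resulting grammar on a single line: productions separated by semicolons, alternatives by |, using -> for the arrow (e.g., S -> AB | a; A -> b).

Nullable set: {K}.
Drop K -> ε.
Z -> Kd: K nullable, giving Kd | d.
Unchanged (no nullable symbols): S -> SS; S -> g; S -> gZS; K -> Sg; K -> d; Z -> d.

S -> g | SS | gZS; K -> d | Sg; Z -> d | Kd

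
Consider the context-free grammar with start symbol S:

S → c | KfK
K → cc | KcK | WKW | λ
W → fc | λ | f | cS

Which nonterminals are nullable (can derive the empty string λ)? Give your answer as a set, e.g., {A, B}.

Directly nullable (have an ε-rule): {K, W}.
Not nullable: S — each has a terminal in every rule's right-hand side or depends on a non-nullable symbol.

{K, W}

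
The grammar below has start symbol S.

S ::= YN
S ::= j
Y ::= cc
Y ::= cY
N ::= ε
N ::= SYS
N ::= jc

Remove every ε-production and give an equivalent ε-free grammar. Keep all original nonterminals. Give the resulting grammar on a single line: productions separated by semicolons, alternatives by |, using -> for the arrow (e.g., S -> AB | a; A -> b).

Nullable set: {N}.
S -> YN: N nullable, giving Y | YN.
Drop N -> ε.
Unchanged (no nullable symbols): S -> j; N -> SYS; N -> jc; Y -> cY; Y -> cc.

S -> Y | j | YN; N -> jc | SYS; Y -> cY | cc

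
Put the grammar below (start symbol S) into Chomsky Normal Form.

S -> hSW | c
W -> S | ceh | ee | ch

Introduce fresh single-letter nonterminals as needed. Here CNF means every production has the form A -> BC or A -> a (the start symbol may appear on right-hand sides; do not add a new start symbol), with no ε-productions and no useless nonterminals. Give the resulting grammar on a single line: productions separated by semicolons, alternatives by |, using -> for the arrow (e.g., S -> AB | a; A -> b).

S -> c | AD; A -> h; B -> c; C -> e; D -> SW; E -> SW; F -> CA; W -> c | AE | BA | BF | CC

No ε-productions.
After unit-elimination: S -> c | hSW; W -> c | ch | ee | ceh | hSW.
TERM: introduce B -> c, C -> e, A -> h and substitute in every rule of length ≥2.
BIN: S -> ASW becomes S -> AD, D -> SW; W -> ASW becomes W -> AE, E -> SW; W -> BCA becomes W -> BF, F -> CA.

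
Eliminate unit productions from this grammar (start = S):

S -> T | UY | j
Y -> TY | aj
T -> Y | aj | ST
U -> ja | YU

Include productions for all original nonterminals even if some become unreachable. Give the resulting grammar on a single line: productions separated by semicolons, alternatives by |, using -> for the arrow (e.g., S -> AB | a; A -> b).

Unit productions: S->T, T->Y.
Unit pairs (A ⇒* B via units): (S,T), (S,Y), (T,Y).
S: inherits non-unit rules of {S, T, Y} → ST | TY | UY | aj | j.
T: inherits non-unit rules of {T, Y} → ST | TY | aj.
U: inherits non-unit rules of {U} → YU | ja.
Y: inherits non-unit rules of {Y} → TY | aj.

S -> j | ST | TY | UY | aj; T -> ST | TY | aj; U -> YU | ja; Y -> TY | aj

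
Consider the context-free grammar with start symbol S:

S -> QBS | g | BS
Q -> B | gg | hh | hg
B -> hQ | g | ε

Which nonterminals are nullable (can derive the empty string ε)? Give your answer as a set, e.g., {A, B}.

Directly nullable (have an ε-rule): {B}.
Q is nullable via Q -> B (every symbol on the right is already known nullable).
Not nullable: S — each has a terminal in every rule's right-hand side or depends on a non-nullable symbol.

{B, Q}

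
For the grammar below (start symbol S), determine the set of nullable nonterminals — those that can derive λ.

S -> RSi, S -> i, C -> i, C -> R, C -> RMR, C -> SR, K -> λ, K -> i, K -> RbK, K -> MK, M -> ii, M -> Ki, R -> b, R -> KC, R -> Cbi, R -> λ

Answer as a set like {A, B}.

Directly nullable (have an ε-rule): {K, R}.
C is nullable via C -> R (every symbol on the right is already known nullable).
Not nullable: M, S — each has a terminal in every rule's right-hand side or depends on a non-nullable symbol.

{C, K, R}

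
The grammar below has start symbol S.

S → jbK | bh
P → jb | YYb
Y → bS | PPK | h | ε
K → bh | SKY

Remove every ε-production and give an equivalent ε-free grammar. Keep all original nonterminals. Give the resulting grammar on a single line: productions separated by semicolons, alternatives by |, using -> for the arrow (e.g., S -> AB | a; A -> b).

S -> bh | jbK; K -> SK | bh | SKY; P -> b | Yb | jb | YYb; Y -> h | bS | PPK

Nullable set: {Y}.
K -> SKY: Y nullable, giving SK | SKY.
P -> YYb: Y, Y nullable, giving YYb | Yb | b.
Drop Y -> ε.
Unchanged (no nullable symbols): S -> bh; S -> jbK; K -> bh; P -> jb; Y -> PPK; Y -> bS; Y -> h.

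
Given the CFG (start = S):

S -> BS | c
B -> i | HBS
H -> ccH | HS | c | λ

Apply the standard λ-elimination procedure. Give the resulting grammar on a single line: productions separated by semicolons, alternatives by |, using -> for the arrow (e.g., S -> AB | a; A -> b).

S -> c | BS; B -> i | BS | HBS; H -> S | c | HS | cc | ccH

Nullable set: {H}.
B -> HBS: H nullable, giving BS | HBS.
Drop H -> λ.
H -> HS: H nullable, giving HS | S.
H -> ccH: H nullable, giving cc | ccH.
Unchanged (no nullable symbols): S -> BS; S -> c; B -> i; H -> c.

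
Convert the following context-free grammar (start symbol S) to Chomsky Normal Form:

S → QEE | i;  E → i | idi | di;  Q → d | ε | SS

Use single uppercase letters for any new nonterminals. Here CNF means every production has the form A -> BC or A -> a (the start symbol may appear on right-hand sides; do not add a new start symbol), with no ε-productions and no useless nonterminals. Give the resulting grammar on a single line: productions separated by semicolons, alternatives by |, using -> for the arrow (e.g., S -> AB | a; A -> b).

Nullable: {Q}; after ε-elimination: S -> i | EE | QEE; E -> i | di | idi; Q -> d | SS.
No unit productions to eliminate.
TERM: introduce A -> d, B -> i and substitute in every rule of length ≥2.
BIN: E -> BAB becomes E -> BC, C -> AB; S -> QEE becomes S -> QD, D -> EE.

S -> i | EE | QD; A -> d; B -> i; C -> AB; D -> EE; E -> i | AB | BC; Q -> d | SS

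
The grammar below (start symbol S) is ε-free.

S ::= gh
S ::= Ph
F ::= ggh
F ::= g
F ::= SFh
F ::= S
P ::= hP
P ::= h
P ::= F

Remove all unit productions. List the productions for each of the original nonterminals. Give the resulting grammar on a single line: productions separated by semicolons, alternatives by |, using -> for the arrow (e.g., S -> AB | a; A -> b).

Unit productions: F->S, P->F.
Unit pairs (A ⇒* B via units): (F,S), (P,F), (P,S).
S: inherits non-unit rules of {S} → Ph | gh.
F: inherits non-unit rules of {F, S} → Ph | SFh | g | ggh | gh.
P: inherits non-unit rules of {F, P, S} → Ph | SFh | g | ggh | gh | h | hP.

S -> Ph | gh; F -> g | Ph | gh | SFh | ggh; P -> g | h | Ph | gh | hP | SFh | ggh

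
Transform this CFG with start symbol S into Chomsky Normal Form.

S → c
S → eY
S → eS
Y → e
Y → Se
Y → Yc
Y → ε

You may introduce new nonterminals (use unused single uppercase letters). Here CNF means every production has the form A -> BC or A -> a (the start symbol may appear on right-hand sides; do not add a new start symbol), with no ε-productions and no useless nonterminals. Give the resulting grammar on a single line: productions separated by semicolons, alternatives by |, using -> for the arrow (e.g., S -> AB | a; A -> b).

Nullable: {Y}; after ε-elimination: S -> c | e | eS | eY; Y -> c | e | Se | Yc.
No unit productions to eliminate.
TERM: introduce B -> c, A -> e and substitute in every rule of length ≥2.

S -> c | e | AS | AY; A -> e; B -> c; Y -> c | e | SA | YB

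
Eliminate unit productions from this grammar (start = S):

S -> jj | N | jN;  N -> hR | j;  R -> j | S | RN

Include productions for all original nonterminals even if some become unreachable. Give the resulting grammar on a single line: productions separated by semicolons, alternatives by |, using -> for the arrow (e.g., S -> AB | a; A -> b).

Unit productions: R->S, S->N.
Unit pairs (A ⇒* B via units): (R,N), (R,S), (S,N).
S: inherits non-unit rules of {N, S} → hR | j | jN | jj.
N: inherits non-unit rules of {N} → hR | j.
R: inherits non-unit rules of {N, R, S} → RN | hR | j | jN | jj.

S -> j | hR | jN | jj; N -> j | hR; R -> j | RN | hR | jN | jj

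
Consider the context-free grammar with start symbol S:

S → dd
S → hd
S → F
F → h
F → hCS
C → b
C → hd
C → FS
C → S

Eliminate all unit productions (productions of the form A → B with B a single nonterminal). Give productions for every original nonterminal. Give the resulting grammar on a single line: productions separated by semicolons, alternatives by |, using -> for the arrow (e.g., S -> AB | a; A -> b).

Unit productions: C->S, S->F.
Unit pairs (A ⇒* B via units): (C,F), (C,S), (S,F).
S: inherits non-unit rules of {F, S} → dd | h | hCS | hd.
C: inherits non-unit rules of {C, F, S} → FS | b | dd | h | hCS | hd.
F: inherits non-unit rules of {F} → h | hCS.

S -> h | dd | hd | hCS; C -> b | h | FS | dd | hd | hCS; F -> h | hCS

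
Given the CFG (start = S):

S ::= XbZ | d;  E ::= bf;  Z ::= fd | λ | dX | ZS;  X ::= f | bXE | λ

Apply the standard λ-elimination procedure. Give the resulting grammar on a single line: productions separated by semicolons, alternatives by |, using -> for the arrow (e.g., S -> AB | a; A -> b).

S -> b | d | Xb | bZ | XbZ; E -> bf; X -> f | bE | bXE; Z -> S | d | ZS | dX | fd

Nullable set: {X, Z}.
S -> XbZ: X, Z nullable, giving Xb | XbZ | b | bZ.
Drop X -> λ.
X -> bXE: X nullable, giving bE | bXE.
Drop Z -> λ.
Z -> ZS: Z nullable, giving S | ZS.
Z -> dX: X nullable, giving d | dX.
Unchanged (no nullable symbols): S -> d; E -> bf; X -> f; Z -> fd.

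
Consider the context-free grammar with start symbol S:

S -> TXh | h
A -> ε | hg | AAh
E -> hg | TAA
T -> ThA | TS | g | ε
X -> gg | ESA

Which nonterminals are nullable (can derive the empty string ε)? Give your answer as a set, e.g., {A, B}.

Directly nullable (have an ε-rule): {A, T}.
E is nullable via E -> TAA (every symbol on the right is already known nullable).
Not nullable: S, X — each has a terminal in every rule's right-hand side or depends on a non-nullable symbol.

{A, E, T}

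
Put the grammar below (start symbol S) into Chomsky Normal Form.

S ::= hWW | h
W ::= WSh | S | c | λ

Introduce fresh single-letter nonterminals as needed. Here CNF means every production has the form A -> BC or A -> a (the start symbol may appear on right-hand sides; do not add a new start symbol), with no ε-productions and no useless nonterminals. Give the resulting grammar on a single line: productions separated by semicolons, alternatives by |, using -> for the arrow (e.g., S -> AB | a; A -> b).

Nullable: {W}; after ε-elimination: S -> h | hW | hWW; W -> S | c | Sh | WSh.
After unit-elimination: S -> h | hW | hWW; W -> c | h | Sh | hW | WSh | hWW.
TERM: introduce A -> h and substitute in every rule of length ≥2.
BIN: S -> AWW becomes S -> AB, B -> WW; W -> AWW becomes W -> AC, C -> WW; W -> WSA becomes W -> WD, D -> SA.

S -> h | AB | AW; A -> h; B -> WW; C -> WW; D -> SA; W -> c | h | AC | AW | SA | WD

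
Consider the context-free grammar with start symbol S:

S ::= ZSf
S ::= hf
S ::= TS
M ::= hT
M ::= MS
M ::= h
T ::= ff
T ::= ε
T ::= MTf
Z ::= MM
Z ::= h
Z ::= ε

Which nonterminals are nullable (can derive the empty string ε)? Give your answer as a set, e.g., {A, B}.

Directly nullable (have an ε-rule): {T, Z}.
Not nullable: M, S — each has a terminal in every rule's right-hand side or depends on a non-nullable symbol.

{T, Z}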